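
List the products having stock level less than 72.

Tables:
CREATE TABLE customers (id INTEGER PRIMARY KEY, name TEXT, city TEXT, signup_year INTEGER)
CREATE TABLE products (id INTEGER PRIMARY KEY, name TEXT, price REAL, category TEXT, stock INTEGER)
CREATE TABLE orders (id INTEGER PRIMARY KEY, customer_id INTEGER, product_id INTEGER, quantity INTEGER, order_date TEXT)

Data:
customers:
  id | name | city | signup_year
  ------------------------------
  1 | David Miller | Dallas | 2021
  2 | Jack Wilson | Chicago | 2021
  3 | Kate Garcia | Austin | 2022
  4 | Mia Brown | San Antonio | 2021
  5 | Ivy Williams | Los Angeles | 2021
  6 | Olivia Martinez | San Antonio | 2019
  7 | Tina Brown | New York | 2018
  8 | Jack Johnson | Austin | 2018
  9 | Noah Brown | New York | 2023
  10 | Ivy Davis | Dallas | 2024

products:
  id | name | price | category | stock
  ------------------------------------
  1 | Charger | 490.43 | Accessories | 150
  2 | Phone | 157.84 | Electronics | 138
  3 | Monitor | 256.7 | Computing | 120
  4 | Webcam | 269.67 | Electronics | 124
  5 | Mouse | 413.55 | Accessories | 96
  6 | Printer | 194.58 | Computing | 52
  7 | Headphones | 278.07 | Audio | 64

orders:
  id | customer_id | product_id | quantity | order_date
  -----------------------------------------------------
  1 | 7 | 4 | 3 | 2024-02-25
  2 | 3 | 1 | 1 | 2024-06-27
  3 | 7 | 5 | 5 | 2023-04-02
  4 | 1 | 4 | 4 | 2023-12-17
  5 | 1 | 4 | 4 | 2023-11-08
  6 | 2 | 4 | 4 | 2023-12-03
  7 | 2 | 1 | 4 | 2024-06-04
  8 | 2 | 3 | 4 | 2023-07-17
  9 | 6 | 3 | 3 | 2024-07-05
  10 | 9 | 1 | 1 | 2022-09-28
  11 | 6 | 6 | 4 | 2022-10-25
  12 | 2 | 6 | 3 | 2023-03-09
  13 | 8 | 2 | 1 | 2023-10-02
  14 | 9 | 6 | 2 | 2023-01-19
SELECT name, stock FROM products WHERE stock < 72

Execution result:
name | stock
Printer | 52
Headphones | 64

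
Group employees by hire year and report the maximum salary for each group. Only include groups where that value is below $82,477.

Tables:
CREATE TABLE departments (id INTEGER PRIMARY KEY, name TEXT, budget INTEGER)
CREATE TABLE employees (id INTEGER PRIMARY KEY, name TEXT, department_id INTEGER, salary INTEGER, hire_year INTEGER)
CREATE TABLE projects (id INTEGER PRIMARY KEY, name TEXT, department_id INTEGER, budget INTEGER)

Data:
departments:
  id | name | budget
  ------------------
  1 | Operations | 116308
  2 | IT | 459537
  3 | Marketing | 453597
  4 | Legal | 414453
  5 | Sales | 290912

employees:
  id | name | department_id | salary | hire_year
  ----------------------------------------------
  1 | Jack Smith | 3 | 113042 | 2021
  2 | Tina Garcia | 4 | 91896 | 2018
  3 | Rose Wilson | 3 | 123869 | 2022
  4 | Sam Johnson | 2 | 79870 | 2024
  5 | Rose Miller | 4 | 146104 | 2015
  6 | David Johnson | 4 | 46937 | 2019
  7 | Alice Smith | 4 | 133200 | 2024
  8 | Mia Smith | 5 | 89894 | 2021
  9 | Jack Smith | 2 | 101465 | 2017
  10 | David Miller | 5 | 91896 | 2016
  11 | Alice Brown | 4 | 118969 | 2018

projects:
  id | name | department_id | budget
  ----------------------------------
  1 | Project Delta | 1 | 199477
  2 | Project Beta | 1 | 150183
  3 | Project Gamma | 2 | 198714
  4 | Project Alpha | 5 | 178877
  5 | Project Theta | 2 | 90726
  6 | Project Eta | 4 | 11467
SELECT hire_year, MAX(salary) AS max_salary FROM employees GROUP BY hire_year HAVING MAX(salary) < 82477

Execution result:
hire_year | max_salary
2019 | 46937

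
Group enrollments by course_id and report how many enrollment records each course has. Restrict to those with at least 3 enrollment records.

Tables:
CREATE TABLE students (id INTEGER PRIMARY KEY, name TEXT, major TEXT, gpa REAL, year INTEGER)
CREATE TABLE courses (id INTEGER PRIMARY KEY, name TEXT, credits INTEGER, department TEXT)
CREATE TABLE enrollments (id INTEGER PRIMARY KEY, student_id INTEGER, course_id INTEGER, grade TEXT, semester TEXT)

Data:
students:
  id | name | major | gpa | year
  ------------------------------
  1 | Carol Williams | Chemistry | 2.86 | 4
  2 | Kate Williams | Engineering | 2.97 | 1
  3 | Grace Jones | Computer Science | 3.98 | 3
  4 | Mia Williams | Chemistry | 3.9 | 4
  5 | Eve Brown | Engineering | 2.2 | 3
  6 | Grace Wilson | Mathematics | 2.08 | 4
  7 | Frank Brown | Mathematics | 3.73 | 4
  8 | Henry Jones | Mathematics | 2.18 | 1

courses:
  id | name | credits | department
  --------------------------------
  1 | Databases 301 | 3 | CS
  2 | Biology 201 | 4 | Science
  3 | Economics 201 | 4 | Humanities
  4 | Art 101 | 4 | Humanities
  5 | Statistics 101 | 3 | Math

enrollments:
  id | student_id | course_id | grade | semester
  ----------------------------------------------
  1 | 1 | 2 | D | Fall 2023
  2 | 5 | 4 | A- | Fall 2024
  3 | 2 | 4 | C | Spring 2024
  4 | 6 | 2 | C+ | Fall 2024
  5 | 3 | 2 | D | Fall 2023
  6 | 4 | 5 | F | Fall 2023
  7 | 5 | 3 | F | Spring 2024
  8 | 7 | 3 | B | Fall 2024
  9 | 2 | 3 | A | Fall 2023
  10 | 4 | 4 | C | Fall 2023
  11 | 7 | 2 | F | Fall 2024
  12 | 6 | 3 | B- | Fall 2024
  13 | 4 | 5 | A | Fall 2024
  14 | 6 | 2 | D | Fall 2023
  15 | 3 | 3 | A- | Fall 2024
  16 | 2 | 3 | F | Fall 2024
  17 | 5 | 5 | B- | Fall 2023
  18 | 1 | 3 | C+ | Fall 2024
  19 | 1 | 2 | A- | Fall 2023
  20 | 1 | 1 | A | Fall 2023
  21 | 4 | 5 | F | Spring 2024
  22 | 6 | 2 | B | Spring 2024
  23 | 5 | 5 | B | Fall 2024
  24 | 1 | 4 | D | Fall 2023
SELECT course_id, COUNT(*) AS enrollment_count FROM enrollments GROUP BY course_id HAVING COUNT(*) >= 3

Execution result:
course_id | enrollment_count
2 | 7
3 | 7
4 | 4
5 | 5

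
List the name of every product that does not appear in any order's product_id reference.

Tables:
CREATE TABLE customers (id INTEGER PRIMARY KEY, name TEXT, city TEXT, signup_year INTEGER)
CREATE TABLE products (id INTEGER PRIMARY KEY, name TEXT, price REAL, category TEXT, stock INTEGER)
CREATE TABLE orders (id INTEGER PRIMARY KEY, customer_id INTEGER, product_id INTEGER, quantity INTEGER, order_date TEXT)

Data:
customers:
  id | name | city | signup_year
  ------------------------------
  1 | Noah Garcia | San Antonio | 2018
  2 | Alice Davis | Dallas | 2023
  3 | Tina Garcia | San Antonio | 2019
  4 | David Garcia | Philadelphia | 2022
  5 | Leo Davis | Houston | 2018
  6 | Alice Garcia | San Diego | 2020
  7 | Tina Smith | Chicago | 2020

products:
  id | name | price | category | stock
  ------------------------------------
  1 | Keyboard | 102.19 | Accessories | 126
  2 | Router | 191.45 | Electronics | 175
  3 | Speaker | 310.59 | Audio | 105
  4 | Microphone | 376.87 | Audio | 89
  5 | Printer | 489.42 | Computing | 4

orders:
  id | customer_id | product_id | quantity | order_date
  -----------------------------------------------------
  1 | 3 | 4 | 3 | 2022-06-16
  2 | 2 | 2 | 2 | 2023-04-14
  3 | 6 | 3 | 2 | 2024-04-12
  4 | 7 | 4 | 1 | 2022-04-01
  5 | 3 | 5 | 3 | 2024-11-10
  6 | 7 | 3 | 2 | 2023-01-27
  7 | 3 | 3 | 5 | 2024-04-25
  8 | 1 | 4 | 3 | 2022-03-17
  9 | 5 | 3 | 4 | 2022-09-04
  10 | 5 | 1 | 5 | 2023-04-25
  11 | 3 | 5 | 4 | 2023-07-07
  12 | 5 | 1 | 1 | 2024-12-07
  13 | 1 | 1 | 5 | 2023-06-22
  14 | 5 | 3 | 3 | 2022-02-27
SELECT p.name FROM products p LEFT JOIN orders c ON c.product_id = p.id WHERE c.id IS NULL

Execution result:
(no rows)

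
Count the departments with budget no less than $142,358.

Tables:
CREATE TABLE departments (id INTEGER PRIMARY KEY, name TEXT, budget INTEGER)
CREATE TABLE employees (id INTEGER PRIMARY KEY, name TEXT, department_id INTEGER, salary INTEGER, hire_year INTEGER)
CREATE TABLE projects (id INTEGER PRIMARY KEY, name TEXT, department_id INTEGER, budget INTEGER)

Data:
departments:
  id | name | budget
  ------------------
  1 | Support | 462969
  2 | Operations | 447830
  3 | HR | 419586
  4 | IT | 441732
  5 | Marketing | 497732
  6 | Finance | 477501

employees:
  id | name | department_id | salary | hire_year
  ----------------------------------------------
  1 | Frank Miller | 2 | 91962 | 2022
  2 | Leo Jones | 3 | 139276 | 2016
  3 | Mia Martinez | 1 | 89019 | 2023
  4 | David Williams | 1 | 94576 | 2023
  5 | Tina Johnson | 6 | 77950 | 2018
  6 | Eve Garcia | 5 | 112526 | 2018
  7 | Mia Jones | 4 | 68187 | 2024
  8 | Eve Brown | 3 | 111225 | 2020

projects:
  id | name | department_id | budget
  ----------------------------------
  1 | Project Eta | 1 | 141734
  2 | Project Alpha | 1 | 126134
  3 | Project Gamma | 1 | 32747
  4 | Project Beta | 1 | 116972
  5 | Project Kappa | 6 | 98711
SELECT COUNT(*) FROM departments WHERE budget >= 142358

Execution result:
6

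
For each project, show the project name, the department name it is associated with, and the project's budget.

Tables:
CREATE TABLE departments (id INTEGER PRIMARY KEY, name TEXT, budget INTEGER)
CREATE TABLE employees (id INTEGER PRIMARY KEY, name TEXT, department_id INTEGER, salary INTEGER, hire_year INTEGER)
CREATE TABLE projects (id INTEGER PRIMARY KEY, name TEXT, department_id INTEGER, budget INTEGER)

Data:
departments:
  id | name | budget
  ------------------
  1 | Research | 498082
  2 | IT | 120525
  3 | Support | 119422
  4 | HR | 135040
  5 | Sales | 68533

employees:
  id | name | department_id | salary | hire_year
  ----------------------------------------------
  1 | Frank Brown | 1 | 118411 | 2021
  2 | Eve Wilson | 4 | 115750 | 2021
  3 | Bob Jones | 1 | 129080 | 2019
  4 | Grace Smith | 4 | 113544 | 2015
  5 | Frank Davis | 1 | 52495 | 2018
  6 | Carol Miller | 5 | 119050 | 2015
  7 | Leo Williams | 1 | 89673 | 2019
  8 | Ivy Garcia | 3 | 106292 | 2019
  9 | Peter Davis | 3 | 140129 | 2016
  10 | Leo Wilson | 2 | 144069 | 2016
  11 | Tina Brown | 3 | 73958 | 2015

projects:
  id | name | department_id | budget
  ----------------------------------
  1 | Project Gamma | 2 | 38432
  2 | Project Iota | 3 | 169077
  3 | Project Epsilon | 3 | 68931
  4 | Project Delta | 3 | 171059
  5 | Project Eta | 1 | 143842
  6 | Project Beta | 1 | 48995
SELECT c.name, p.name AS department, c.budget FROM projects c JOIN departments p ON c.department_id = p.id

Execution result:
name | department | budget
Project Gamma | IT | 38432
Project Iota | Support | 169077
Project Epsilon | Support | 68931
Project Delta | Support | 171059
Project Eta | Research | 143842
Project Beta | Research | 48995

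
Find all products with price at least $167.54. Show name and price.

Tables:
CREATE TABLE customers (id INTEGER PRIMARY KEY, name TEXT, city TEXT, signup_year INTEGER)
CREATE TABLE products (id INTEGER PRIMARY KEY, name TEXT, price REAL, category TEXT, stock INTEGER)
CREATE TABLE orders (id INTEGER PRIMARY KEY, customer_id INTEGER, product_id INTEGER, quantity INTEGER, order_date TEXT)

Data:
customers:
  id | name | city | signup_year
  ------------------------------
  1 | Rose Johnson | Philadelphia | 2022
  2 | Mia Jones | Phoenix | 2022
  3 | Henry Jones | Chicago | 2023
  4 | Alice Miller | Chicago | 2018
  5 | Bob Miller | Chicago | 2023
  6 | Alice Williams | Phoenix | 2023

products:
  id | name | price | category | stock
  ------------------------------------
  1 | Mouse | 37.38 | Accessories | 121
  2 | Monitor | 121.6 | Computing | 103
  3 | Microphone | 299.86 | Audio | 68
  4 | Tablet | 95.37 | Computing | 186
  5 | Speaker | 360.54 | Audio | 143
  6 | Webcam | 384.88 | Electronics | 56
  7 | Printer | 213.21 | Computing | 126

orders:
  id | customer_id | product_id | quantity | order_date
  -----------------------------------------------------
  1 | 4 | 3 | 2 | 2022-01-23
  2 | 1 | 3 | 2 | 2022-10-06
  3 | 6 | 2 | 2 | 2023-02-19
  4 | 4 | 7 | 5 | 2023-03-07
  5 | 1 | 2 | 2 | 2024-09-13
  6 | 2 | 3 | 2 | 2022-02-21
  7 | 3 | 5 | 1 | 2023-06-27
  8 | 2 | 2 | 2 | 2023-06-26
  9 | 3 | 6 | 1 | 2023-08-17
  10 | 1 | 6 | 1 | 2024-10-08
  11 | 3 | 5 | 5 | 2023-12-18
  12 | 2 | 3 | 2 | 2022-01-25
SELECT name, price FROM products WHERE price >= 167.54

Execution result:
name | price
Microphone | 299.86
Speaker | 360.54
Webcam | 384.88
Printer | 213.21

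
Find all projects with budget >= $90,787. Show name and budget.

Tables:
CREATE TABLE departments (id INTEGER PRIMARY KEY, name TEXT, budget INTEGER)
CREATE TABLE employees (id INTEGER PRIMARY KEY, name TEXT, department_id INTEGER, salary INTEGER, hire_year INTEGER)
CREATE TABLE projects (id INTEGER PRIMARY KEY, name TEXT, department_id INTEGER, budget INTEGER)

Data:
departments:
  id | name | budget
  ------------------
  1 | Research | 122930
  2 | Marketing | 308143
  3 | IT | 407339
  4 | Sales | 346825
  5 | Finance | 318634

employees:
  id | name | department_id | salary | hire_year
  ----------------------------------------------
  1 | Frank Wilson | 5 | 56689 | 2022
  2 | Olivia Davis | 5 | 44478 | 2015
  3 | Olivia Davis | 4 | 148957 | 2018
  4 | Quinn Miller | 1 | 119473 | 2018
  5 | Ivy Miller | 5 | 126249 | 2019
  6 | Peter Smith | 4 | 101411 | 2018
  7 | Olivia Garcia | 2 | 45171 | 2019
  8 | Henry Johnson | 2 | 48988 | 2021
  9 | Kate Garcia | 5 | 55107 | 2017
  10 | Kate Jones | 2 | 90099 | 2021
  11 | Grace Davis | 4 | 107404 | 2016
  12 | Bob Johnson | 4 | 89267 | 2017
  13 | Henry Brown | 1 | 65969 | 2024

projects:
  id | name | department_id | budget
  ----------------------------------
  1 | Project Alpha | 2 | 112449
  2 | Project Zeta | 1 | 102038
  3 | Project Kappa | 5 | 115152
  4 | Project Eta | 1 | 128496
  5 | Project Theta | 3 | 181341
SELECT name, budget FROM projects WHERE budget >= 90787

Execution result:
name | budget
Project Alpha | 112449
Project Zeta | 102038
Project Kappa | 115152
Project Eta | 128496
Project Theta | 181341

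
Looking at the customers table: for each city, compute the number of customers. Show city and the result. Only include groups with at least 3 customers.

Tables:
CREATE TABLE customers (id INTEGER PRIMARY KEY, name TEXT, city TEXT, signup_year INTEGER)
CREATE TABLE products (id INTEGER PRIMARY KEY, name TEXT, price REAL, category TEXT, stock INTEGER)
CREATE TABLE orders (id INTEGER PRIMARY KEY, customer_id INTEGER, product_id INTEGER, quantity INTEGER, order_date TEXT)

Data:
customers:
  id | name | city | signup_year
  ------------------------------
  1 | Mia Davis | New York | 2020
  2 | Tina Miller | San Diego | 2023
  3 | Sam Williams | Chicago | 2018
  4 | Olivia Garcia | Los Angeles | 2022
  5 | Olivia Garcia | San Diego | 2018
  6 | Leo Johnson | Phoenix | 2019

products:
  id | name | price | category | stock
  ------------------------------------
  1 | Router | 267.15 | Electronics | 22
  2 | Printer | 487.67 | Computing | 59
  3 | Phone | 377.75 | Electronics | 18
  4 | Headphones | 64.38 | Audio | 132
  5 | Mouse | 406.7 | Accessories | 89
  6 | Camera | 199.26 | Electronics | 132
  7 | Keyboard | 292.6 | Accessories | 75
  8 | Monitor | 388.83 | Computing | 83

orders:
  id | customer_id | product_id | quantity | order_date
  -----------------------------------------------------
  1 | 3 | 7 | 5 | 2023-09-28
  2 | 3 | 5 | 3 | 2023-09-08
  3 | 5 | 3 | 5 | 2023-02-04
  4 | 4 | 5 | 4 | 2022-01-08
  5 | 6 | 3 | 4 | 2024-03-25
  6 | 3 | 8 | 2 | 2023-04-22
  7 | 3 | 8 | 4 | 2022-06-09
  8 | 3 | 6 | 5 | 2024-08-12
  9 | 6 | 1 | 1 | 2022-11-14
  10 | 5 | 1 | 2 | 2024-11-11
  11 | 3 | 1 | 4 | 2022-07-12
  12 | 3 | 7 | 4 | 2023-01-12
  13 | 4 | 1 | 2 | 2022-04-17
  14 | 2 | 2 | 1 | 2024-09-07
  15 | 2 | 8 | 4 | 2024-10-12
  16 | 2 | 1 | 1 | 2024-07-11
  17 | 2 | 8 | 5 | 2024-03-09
SELECT city, COUNT(*) AS n FROM customers GROUP BY city HAVING COUNT(*) >= 3

Execution result:
(no rows)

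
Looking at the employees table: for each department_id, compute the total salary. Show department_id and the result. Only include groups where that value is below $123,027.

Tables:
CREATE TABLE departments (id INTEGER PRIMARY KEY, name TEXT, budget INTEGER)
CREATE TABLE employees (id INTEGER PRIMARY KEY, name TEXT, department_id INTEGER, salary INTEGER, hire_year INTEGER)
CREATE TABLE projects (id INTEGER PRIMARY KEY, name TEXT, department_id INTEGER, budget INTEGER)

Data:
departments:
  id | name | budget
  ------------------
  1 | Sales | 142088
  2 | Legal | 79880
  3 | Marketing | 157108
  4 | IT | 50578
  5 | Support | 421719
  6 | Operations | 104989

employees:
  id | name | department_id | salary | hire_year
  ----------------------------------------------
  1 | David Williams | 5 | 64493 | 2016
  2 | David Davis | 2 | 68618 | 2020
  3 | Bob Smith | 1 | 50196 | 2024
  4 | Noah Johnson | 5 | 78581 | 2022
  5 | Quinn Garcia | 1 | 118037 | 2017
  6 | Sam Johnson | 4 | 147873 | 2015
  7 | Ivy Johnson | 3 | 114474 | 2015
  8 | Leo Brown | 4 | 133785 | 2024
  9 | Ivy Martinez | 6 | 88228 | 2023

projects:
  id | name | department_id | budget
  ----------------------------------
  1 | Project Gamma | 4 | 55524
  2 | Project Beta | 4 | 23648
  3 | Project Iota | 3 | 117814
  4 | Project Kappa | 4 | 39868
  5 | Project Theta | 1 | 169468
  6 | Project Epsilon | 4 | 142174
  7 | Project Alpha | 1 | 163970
SELECT department_id, SUM(salary) AS sum_salary FROM employees GROUP BY department_id HAVING SUM(salary) < 123027

Execution result:
department_id | sum_salary
2 | 68618
3 | 114474
6 | 88228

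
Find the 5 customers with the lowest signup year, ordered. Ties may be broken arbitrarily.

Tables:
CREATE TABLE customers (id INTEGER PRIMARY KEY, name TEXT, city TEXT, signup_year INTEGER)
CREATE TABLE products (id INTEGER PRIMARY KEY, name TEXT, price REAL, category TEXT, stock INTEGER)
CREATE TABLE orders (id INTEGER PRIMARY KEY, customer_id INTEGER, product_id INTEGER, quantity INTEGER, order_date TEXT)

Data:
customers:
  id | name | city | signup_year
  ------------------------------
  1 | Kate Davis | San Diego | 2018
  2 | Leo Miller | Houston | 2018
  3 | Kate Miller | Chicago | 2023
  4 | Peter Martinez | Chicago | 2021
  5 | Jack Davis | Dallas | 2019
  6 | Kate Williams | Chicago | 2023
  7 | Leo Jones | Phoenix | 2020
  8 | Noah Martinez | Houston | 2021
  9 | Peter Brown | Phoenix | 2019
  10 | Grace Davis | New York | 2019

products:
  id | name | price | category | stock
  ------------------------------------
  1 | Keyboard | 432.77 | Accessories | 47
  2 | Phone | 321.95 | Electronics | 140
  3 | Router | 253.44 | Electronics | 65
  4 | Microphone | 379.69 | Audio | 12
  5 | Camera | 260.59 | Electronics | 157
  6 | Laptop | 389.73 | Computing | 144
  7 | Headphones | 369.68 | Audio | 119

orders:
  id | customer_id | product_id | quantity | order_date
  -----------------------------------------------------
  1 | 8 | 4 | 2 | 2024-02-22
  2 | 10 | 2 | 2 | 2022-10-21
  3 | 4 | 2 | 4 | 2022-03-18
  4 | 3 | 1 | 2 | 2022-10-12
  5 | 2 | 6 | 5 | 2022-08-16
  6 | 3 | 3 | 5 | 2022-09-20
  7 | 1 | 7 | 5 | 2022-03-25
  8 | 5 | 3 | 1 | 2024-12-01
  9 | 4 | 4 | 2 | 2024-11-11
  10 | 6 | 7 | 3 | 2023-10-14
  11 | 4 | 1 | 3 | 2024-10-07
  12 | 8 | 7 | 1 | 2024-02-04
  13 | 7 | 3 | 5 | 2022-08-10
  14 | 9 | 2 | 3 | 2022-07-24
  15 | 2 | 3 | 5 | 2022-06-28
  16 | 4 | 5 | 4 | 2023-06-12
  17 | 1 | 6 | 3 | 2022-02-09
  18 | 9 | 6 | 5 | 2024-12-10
SELECT name, signup_year FROM customers ORDER BY signup_year ASC LIMIT 5

Execution result:
name | signup_year
Kate Davis | 2018
Leo Miller | 2018
Jack Davis | 2019
Peter Brown | 2019
Grace Davis | 2019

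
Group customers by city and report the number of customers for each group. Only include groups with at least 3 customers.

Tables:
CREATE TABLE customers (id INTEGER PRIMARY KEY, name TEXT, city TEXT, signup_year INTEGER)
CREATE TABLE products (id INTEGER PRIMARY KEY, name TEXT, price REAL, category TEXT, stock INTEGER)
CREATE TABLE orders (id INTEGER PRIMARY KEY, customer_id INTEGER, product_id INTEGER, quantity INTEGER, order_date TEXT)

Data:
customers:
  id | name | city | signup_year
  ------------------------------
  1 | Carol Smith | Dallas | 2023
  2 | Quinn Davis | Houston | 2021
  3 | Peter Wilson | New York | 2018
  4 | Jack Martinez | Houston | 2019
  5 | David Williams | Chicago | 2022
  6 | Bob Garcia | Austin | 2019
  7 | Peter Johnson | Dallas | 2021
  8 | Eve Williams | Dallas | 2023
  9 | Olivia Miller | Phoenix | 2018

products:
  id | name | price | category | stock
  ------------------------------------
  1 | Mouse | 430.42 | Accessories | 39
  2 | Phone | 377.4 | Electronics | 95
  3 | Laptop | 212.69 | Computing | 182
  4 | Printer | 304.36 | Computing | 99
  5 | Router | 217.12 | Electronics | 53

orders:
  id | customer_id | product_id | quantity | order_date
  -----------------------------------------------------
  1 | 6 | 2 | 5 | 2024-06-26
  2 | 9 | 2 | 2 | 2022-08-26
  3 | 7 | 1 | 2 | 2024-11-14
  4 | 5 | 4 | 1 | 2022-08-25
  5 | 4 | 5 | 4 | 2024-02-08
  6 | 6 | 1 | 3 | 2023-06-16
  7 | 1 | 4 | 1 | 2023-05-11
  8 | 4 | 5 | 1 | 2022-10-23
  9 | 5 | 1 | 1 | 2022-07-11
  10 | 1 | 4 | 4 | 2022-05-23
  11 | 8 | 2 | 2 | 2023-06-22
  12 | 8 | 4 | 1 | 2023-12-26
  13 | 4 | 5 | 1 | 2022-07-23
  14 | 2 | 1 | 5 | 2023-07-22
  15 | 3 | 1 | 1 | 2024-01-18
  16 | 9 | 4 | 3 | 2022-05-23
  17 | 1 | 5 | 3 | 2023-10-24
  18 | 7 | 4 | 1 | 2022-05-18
SELECT city, COUNT(*) AS n FROM customers GROUP BY city HAVING COUNT(*) >= 3

Execution result:
city | n
Dallas | 3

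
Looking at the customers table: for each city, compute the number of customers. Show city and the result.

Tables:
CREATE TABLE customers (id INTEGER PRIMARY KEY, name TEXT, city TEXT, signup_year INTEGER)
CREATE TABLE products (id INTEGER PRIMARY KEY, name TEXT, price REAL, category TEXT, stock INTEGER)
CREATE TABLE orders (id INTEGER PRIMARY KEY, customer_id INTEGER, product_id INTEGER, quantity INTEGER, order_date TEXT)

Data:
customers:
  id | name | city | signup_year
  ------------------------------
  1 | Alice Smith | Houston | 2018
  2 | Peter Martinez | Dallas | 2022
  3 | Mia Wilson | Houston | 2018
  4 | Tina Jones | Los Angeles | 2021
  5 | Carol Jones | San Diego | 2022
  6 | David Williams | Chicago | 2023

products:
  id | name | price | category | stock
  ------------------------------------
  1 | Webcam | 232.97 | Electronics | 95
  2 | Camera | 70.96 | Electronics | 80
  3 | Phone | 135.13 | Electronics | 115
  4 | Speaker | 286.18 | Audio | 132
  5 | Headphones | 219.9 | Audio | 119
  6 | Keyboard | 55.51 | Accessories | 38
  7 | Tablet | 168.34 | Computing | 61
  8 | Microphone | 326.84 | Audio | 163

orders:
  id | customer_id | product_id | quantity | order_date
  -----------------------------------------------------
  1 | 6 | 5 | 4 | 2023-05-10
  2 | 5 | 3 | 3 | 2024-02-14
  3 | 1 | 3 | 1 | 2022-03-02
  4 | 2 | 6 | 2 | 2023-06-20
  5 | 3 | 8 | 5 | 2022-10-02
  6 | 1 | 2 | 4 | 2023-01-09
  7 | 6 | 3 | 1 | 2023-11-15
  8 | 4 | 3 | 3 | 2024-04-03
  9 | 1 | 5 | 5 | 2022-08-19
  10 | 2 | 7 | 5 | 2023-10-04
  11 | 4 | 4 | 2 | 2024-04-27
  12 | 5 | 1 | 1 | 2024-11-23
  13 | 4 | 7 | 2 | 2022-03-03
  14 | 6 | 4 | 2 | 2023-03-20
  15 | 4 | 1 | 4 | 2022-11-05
SELECT city, COUNT(*) AS n FROM customers GROUP BY city

Execution result:
city | n
Chicago | 1
Dallas | 1
Houston | 2
Los Angeles | 1
San Diego | 1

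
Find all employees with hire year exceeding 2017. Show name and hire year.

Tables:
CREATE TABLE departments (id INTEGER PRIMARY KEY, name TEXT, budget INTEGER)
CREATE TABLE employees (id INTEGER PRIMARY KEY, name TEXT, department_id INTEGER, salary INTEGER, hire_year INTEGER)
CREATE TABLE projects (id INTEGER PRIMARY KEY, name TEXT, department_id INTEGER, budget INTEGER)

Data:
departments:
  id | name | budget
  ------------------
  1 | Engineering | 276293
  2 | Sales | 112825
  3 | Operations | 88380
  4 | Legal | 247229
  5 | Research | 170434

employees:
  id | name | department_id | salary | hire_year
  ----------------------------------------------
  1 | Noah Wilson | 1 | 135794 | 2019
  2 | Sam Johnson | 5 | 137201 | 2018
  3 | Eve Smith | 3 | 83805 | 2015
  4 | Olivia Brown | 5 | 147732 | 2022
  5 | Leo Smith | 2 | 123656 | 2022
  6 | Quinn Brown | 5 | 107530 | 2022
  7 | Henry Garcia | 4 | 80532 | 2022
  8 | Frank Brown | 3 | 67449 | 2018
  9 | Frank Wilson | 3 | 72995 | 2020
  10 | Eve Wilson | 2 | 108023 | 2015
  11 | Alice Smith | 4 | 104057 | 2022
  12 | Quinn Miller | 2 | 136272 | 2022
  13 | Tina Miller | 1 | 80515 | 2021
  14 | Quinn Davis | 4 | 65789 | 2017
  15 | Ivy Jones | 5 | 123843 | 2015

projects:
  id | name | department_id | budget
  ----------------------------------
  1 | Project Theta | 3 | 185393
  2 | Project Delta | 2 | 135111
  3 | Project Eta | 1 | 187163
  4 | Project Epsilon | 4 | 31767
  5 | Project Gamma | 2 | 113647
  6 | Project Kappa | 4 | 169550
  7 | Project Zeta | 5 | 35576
SELECT name, hire_year FROM employees WHERE hire_year > 2017

Execution result:
name | hire_year
Noah Wilson | 2019
Sam Johnson | 2018
Olivia Brown | 2022
Leo Smith | 2022
Quinn Brown | 2022
Henry Garcia | 2022
Frank Brown | 2018
Frank Wilson | 2020
Alice Smith | 2022
Quinn Miller | 2022
Tina Miller | 2021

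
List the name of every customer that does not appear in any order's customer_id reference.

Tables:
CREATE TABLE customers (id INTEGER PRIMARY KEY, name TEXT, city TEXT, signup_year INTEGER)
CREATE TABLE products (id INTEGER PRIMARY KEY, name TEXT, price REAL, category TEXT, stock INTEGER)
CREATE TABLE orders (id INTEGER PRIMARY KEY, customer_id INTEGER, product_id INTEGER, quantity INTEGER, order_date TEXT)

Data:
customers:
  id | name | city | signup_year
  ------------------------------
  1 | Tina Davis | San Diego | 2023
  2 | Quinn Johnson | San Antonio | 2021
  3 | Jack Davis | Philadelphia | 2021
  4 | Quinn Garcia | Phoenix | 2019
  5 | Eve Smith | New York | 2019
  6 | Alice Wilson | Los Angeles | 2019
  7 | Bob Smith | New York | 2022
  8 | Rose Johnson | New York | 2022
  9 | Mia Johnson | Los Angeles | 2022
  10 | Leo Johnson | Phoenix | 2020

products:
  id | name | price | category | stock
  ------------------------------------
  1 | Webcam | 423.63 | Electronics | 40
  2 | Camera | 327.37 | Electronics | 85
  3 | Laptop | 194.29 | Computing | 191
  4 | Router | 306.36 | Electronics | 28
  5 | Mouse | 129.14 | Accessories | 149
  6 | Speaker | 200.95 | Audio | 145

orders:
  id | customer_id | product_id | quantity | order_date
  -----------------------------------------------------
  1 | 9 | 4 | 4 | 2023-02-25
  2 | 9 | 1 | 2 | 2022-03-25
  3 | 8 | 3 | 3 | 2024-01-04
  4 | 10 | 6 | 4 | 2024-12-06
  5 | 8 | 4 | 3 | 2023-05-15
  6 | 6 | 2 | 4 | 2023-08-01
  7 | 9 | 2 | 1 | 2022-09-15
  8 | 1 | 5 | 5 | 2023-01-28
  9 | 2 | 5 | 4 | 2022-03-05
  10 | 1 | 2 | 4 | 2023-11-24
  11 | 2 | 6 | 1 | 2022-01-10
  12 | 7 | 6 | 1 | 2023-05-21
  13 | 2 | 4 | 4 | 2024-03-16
SELECT p.name FROM customers p LEFT JOIN orders c ON c.customer_id = p.id WHERE c.id IS NULL

Execution result:
name
Jack Davis
Quinn Garcia
Eve Smith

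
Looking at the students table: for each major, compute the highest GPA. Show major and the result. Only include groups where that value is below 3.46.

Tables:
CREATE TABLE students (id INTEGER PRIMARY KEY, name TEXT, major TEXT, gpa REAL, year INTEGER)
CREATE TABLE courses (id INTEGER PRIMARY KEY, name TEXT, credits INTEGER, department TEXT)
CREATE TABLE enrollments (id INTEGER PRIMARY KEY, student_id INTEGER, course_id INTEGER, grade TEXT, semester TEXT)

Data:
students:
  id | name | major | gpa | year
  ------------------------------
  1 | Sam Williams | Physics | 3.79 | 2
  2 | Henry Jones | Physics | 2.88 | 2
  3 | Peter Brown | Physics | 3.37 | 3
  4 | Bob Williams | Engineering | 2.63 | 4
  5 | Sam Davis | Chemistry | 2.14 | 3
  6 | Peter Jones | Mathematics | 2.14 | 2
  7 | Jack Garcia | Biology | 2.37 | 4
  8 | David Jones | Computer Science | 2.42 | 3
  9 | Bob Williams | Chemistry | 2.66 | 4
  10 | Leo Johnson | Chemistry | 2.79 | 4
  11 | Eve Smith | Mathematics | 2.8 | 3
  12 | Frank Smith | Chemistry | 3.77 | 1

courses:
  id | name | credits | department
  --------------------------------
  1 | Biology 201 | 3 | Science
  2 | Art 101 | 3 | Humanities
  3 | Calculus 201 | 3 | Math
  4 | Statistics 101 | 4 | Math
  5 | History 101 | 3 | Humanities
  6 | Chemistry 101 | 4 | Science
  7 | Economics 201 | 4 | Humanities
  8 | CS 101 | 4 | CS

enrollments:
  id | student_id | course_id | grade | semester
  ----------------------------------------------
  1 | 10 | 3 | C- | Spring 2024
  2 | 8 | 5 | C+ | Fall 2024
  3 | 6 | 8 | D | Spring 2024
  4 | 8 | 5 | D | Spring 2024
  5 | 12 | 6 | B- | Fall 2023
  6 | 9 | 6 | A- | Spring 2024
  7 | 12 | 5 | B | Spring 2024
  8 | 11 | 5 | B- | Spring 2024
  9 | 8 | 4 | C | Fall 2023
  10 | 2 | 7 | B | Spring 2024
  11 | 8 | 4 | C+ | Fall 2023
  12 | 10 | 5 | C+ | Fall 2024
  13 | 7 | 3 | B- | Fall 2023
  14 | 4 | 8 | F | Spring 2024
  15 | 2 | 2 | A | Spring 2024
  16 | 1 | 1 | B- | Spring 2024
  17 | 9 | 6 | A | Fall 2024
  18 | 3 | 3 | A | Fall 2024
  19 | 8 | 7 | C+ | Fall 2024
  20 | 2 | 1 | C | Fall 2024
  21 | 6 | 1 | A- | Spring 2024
SELECT major, MAX(gpa) AS max_gpa FROM students GROUP BY major HAVING MAX(gpa) < 3.46

Execution result:
major | max_gpa
Biology | 2.37
Computer Science | 2.42
Engineering | 2.63
Mathematics | 2.80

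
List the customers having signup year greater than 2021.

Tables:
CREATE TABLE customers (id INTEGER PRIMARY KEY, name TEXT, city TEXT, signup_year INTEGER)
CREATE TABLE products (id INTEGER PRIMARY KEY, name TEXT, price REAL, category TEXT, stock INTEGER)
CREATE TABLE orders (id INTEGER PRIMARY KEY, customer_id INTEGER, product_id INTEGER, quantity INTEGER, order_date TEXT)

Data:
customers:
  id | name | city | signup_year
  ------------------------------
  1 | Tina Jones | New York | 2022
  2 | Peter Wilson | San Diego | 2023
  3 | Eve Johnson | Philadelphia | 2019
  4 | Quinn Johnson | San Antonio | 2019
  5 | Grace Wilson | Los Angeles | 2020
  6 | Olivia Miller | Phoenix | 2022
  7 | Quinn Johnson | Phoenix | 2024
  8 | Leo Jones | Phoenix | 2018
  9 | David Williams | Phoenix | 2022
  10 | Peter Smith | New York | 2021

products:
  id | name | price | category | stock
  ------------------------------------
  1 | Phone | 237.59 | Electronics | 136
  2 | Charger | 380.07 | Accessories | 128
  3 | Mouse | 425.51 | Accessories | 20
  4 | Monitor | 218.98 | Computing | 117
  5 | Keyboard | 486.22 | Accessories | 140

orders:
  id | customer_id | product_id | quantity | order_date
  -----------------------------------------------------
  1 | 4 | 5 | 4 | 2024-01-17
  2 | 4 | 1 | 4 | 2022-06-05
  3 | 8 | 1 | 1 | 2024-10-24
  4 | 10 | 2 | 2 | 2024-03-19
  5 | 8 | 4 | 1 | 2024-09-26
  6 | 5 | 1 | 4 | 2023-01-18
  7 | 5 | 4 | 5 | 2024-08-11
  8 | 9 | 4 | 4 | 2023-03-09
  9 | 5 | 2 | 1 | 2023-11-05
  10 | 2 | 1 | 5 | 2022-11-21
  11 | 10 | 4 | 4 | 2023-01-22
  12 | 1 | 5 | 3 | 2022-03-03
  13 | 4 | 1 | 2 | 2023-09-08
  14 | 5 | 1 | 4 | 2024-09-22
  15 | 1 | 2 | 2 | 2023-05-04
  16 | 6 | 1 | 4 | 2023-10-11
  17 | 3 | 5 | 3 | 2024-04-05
SELECT name, signup_year FROM customers WHERE signup_year > 2021

Execution result:
name | signup_year
Tina Jones | 2022
Peter Wilson | 2023
Olivia Miller | 2022
Quinn Johnson | 2024
David Williams | 2022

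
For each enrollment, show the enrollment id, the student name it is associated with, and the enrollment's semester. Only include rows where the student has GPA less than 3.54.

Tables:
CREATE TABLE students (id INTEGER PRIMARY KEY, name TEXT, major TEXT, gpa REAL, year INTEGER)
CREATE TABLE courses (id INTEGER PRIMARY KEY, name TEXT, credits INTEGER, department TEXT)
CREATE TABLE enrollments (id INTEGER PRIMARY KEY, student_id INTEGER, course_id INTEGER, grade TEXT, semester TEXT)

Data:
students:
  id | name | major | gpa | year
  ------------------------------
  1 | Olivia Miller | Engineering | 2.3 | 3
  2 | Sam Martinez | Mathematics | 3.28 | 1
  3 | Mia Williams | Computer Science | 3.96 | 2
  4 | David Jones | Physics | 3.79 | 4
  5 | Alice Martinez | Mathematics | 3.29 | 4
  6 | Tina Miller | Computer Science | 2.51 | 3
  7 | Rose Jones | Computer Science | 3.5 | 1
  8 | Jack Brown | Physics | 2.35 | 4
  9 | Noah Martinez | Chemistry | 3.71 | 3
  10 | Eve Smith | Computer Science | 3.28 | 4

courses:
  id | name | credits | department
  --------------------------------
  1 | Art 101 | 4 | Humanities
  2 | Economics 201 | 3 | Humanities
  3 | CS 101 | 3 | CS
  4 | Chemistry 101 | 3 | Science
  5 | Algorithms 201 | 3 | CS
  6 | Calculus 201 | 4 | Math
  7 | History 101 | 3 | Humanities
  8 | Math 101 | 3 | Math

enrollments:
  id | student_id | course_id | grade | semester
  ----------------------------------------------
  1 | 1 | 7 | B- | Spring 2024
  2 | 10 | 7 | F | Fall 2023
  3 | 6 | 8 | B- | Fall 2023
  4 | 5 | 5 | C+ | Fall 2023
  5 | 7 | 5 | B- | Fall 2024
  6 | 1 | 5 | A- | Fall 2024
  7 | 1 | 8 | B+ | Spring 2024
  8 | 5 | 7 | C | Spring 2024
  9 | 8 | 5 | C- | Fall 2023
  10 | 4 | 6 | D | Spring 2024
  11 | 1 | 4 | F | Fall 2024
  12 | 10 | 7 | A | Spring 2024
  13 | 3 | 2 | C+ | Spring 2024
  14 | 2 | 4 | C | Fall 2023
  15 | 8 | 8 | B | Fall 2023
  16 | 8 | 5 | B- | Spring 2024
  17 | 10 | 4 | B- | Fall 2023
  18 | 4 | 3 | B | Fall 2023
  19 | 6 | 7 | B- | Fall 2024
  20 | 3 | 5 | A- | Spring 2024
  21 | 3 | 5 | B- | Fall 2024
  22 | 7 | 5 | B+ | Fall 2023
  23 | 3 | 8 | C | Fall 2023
SELECT c.id, p.name AS student, c.semester FROM enrollments c JOIN students p ON c.student_id = p.id WHERE p.gpa < 3.54

Execution result:
id | student | semester
1 | Olivia Miller | Spring 2024
2 | Eve Smith | Fall 2023
3 | Tina Miller | Fall 2023
4 | Alice Martinez | Fall 2023
5 | Rose Jones | Fall 2024
6 | Olivia Miller | Fall 2024
7 | Olivia Miller | Spring 2024
8 | Alice Martinez | Spring 2024
9 | Jack Brown | Fall 2023
11 | Olivia Miller | Fall 2024
12 | Eve Smith | Spring 2024
14 | Sam Martinez | Fall 2023
15 | Jack Brown | Fall 2023
16 | Jack Brown | Spring 2024
17 | Eve Smith | Fall 2023
19 | Tina Miller | Fall 2024
22 | Rose Jones | Fall 2023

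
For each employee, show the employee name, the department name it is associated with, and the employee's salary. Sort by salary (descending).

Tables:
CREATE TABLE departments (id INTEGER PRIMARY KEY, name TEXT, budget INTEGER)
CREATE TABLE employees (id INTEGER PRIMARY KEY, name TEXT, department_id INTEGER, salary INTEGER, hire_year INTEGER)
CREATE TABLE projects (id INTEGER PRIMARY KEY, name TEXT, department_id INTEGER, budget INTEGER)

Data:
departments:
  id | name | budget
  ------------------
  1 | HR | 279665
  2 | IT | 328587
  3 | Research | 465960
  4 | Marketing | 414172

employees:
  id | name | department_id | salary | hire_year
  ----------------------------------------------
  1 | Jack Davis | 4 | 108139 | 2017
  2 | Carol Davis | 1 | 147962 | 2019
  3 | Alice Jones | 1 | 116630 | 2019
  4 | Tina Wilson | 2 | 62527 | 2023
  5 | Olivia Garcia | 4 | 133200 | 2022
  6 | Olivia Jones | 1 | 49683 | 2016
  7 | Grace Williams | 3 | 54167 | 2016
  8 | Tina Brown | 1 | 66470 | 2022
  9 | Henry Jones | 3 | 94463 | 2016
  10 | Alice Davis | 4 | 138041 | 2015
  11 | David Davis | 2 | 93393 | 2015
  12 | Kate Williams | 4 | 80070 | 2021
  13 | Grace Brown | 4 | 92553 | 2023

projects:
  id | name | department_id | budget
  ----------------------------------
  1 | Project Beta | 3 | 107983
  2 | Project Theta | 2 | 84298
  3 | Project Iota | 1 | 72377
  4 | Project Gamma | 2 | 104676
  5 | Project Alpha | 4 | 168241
SELECT c.name, p.name AS department, c.salary FROM employees c JOIN departments p ON c.department_id = p.id ORDER BY c.salary DESC

Execution result:
name | department | salary
Carol Davis | HR | 147962
Alice Davis | Marketing | 138041
Olivia Garcia | Marketing | 133200
Alice Jones | HR | 116630
Jack Davis | Marketing | 108139
Henry Jones | Research | 94463
David Davis | IT | 93393
Grace Brown | Marketing | 92553
Kate Williams | Marketing | 80070
Tina Brown | HR | 66470
Tina Wilson | IT | 62527
Grace Williams | Research | 54167
Olivia Jones | HR | 49683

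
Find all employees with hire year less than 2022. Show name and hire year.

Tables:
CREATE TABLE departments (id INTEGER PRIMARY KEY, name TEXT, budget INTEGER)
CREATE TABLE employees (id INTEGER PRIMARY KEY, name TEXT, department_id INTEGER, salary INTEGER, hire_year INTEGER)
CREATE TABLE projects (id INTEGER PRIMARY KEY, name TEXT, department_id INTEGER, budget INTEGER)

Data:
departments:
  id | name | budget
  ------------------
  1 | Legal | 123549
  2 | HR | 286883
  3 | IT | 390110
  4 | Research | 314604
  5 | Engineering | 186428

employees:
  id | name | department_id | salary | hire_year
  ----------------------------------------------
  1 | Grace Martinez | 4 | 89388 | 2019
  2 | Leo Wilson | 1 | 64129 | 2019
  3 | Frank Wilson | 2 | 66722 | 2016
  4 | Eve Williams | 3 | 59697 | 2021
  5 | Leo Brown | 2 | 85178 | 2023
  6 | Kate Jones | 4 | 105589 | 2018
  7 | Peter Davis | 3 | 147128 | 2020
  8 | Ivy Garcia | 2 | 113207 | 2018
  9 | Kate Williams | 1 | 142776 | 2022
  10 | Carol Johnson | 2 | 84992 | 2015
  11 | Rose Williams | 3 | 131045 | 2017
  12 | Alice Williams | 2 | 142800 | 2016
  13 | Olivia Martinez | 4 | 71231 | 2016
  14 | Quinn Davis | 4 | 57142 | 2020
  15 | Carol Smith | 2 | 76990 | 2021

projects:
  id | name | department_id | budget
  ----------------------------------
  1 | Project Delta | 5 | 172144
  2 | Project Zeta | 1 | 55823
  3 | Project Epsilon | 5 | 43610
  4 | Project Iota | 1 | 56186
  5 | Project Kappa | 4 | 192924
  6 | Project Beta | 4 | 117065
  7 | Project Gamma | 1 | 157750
SELECT name, hire_year FROM employees WHERE hire_year < 2022

Execution result:
name | hire_year
Grace Martinez | 2019
Leo Wilson | 2019
Frank Wilson | 2016
Eve Williams | 2021
Kate Jones | 2018
Peter Davis | 2020
Ivy Garcia | 2018
Carol Johnson | 2015
Rose Williams | 2017
Alice Williams | 2016
Olivia Martinez | 2016
Quinn Davis | 2020
Carol Smith | 2021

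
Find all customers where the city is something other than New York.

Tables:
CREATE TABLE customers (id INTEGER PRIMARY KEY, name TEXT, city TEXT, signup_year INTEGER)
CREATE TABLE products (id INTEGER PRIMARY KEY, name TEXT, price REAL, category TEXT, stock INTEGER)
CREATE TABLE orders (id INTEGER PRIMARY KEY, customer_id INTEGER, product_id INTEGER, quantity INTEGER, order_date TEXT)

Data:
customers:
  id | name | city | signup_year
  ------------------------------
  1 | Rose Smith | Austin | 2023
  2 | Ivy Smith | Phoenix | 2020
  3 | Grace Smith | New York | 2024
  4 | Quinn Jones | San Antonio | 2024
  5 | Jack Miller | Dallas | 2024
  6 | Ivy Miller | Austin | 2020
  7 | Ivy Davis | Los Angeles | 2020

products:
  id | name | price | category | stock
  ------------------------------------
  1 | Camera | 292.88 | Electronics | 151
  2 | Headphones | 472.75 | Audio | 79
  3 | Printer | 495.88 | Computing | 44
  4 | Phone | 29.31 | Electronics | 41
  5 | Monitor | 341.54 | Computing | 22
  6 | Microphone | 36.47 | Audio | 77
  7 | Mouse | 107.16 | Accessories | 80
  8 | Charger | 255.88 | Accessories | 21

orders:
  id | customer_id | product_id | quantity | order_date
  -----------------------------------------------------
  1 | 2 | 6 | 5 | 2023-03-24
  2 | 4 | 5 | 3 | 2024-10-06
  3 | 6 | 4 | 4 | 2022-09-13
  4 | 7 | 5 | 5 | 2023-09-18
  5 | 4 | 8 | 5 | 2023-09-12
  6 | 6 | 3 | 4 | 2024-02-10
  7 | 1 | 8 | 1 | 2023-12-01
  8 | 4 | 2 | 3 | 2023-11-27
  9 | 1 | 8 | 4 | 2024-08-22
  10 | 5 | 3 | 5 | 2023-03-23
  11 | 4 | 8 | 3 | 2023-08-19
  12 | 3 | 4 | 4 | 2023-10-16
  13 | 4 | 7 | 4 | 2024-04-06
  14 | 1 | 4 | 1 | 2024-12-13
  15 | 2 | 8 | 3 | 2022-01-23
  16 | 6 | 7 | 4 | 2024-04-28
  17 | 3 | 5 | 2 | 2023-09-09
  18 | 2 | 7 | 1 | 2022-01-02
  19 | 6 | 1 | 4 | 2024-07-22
SELECT name, city FROM customers WHERE city <> 'New York'

Execution result:
name | city
Rose Smith | Austin
Ivy Smith | Phoenix
Quinn Jones | San Antonio
Jack Miller | Dallas
Ivy Miller | Austin
Ivy Davis | Los Angeles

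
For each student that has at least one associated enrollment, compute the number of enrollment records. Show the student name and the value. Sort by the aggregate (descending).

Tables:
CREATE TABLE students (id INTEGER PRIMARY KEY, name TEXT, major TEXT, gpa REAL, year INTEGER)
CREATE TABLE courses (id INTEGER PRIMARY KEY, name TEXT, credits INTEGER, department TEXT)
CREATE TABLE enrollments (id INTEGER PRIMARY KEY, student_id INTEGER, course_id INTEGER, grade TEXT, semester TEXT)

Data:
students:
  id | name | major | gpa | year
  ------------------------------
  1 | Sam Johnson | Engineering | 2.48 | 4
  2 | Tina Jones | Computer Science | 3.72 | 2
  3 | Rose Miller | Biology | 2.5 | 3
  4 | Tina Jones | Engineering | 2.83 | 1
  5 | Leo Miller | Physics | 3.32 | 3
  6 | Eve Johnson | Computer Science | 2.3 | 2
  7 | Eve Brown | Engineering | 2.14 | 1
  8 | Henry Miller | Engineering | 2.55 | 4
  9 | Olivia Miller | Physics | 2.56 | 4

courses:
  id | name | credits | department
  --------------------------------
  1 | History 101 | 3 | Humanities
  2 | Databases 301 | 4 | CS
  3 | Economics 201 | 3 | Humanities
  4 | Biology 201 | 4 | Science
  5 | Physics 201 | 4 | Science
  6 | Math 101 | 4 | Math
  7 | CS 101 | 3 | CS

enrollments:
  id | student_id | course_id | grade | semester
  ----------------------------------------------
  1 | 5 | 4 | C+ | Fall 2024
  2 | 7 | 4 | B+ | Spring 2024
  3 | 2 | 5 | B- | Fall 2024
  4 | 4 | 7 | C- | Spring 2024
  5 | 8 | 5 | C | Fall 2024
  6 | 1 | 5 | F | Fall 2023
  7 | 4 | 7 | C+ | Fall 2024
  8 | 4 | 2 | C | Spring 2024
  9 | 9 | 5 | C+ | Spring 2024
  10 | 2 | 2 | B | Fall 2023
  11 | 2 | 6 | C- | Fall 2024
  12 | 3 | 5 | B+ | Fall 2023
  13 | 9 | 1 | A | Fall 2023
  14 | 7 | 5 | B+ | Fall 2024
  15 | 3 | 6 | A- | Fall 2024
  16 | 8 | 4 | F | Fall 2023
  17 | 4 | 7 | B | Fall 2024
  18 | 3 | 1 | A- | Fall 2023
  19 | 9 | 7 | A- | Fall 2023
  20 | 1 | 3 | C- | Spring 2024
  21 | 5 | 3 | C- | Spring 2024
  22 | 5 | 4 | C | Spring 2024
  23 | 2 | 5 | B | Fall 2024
SELECT p.name, COUNT(*) AS n FROM enrollments c JOIN students p ON c.student_id = p.id GROUP BY p.id, p.name ORDER BY n DESC

Execution result:
name | n
Tina Jones | 4
Tina Jones | 4
Rose Miller | 3
Leo Miller | 3
Olivia Miller | 3
Sam Johnson | 2
Eve Brown | 2
Henry Miller | 2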